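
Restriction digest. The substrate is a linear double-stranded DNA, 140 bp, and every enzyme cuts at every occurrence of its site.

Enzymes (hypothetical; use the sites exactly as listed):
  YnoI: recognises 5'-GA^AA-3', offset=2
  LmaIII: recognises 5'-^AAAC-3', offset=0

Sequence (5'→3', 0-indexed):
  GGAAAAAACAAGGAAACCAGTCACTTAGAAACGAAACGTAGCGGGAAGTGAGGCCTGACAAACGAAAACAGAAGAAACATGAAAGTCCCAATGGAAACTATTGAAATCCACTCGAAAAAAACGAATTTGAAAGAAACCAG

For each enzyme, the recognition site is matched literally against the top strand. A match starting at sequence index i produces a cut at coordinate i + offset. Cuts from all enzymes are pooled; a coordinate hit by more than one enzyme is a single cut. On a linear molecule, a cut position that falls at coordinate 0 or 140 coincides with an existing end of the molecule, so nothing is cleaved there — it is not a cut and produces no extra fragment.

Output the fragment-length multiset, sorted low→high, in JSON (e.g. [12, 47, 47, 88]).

[1,1,1,1,1,1,2,3,3,3,4,6,6,7,8,9,9,11,12,12,14,25]

Per-enzyme occurrences:
  YnoI GAAA/2: at [1, 12, 27, 32, 63, 73, 80, 93, 102, 113, 128, 132] ⇒ [3, 14, 29, 34, 65, 75, 82, 95, 104, 115, 130, 134]
  LmaIII AAAC/0: at [5, 13, 28, 33, 59, 65, 74, 94, 118, 133] ⇒ [5, 13, 28, 33, 59, 65, 74, 94, 118, 133]

Pooled cuts: [3, 5, 13, 14, 28, 29, 33, 34, 59, 65, 74, 75, 82, 94, 95, 104, 115, 118, 130, 133, 134]

Fragments:
  [0,3): 3 bp
  [3,5): 2 bp
  [5,13): 8 bp
  [13,14): 1 bp
  [14,28): 14 bp
  [28,29): 1 bp
  [29,33): 4 bp
  [33,34): 1 bp
  [34,59): 25 bp
  [59,65): 6 bp
  [65,74): 9 bp
  [74,75): 1 bp
  [75,82): 7 bp
  [82,94): 12 bp
  [94,95): 1 bp
  [95,104): 9 bp
  [104,115): 11 bp
  [115,118): 3 bp
  [118,130): 12 bp
  [130,133): 3 bp
  [133,134): 1 bp
  [134,140): 6 bp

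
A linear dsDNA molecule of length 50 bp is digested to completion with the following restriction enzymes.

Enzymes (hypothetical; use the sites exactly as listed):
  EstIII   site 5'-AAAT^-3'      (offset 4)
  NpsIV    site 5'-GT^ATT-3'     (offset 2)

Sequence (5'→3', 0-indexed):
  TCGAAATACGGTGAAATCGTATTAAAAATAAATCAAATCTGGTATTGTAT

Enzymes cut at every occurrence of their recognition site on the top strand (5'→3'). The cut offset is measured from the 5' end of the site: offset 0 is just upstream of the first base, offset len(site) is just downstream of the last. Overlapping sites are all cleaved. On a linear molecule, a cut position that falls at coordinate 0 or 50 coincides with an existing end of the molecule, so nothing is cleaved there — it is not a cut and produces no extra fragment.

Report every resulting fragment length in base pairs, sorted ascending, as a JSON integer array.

[3,4,5,5,7,7,9,10]

Per-enzyme occurrences:
  EstIII (AAAT, off=4): starts [3, 13, 25, 29, 34] → cuts [7, 17, 29, 33, 38]
  NpsIV (GTATT, off=2): starts [18, 41] → cuts [20, 43]

All cut coordinates (distinct, sorted): [7, 17, 20, 29, 33, 38, 43]

Fragments:
  [0,7): 7 bp
  [7,17): 10 bp
  [17,20): 3 bp
  [20,29): 9 bp
  [29,33): 4 bp
  [33,38): 5 bp
  [38,43): 5 bp
  [43,50): 7 bp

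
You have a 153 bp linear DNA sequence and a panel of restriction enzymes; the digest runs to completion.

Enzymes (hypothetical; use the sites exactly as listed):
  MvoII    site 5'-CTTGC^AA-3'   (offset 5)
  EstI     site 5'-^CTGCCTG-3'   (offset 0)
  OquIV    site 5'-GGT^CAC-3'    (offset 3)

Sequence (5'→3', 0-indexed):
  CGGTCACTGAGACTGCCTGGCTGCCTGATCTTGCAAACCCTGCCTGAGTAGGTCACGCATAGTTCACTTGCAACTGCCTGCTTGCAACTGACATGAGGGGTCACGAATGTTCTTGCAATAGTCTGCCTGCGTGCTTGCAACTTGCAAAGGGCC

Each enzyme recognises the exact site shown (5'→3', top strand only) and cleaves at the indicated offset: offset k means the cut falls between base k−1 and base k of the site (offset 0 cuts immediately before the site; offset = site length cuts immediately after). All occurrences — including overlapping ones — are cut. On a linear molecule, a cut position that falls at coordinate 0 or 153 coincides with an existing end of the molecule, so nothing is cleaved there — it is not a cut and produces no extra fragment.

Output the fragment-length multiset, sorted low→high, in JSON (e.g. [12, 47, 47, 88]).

Per-enzyme occurrences:
  MvoII CTTGCAA/5: at [29, 66, 80, 111, 133, 140] ⇒ [34, 71, 85, 116, 138, 145]
  EstI CTGCCTG/0: at [12, 20, 39, 73, 122] ⇒ [12, 20, 39, 73, 122]
  OquIV GGTCAC/3: at [1, 50, 98] ⇒ [4, 53, 101]

All cut coordinates (distinct, sorted): [4, 12, 20, 34, 39, 53, 71, 73, 85, 101, 116, 122, 138, 145]

Fragment lengths:
  [0,4): 4 bp
  [4,12): 8 bp
  [12,20): 8 bp
  [20,34): 14 bp
  [34,39): 5 bp
  [39,53): 14 bp
  [53,71): 18 bp
  [71,73): 2 bp
  [73,85): 12 bp
  [85,101): 16 bp
  [101,116): 15 bp
  [116,122): 6 bp
  [122,138): 16 bp
  [138,145): 7 bp
  [145,153): 8 bp

[2,4,5,6,7,8,8,8,12,14,14,15,16,16,18]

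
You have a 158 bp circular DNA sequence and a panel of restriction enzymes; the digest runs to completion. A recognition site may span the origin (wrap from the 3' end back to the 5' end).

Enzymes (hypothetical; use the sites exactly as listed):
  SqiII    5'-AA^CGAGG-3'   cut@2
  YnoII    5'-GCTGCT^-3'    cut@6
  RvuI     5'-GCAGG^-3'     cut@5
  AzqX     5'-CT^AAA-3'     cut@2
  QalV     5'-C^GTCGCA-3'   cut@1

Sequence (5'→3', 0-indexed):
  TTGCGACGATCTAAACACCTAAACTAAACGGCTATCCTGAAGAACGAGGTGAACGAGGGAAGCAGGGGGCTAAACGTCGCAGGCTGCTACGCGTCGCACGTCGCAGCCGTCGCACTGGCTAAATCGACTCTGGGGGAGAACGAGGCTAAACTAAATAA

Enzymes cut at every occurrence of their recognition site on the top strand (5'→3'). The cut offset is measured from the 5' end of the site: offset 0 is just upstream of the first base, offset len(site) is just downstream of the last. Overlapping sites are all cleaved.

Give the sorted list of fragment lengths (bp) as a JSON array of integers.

[4,4,5,5,5,5,7,7,8,8,9,9,12,13,18,19,20]

Scan for sites:
  SqiII AACGAGG/2: at [42, 51, 138] ⇒ [44, 53, 140]
  YnoII GCTGCT/6: at [82] ⇒ [88]
  RvuI GCAGG/5: at [61, 78] ⇒ [66, 83]
  AzqX CTAAA/2: at [10, 18, 23, 69, 118, 145, 150] ⇒ [12, 20, 25, 71, 120, 147, 152]
  QalV CGTCGCA/1: at [74, 91, 98, 107] ⇒ [75, 92, 99, 108]

Pooled cuts: [12, 20, 25, 44, 53, 66, 71, 75, 83, 88, 92, 99, 108, 120, 140, 147, 152]

Fragment lengths:
  12→20: 8 bp
  20→25: 5 bp
  25→44: 19 bp
  44→53: 9 bp
  53→66: 13 bp
  66→71: 5 bp
  71→75: 4 bp
  75→83: 8 bp
  83→88: 5 bp
  88→92: 4 bp
  92→99: 7 bp
  99→108: 9 bp
  108→120: 12 bp
  120→140: 20 bp
  140→147: 7 bp
  147→152: 5 bp
  152→12 (wrap): 158-152+12 = 18 bp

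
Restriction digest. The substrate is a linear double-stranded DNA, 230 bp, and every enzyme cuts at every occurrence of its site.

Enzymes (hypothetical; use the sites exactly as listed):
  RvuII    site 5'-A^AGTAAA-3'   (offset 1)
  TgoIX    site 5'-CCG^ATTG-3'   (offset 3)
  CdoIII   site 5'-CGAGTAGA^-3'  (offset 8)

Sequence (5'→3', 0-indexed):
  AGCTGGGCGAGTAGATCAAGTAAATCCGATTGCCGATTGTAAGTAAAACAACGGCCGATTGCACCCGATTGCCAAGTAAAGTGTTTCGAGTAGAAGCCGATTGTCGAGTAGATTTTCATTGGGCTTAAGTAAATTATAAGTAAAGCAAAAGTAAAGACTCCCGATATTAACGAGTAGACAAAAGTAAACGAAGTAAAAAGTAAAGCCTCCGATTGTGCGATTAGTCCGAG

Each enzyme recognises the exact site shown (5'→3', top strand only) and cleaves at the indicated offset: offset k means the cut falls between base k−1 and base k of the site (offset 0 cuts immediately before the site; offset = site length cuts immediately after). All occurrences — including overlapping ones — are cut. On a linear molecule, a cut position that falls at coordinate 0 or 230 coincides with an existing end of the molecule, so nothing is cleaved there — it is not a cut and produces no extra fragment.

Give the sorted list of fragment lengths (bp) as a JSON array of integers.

Per-enzyme occurrences:
  RvuII AAGTAAA/1: at [17, 40, 73, 126, 137, 148, 181, 190, 197] ⇒ [18, 41, 74, 127, 138, 149, 182, 191, 198]
  TgoIX CCGATTG/3: at [25, 32, 54, 64, 96, 208] ⇒ [28, 35, 57, 67, 99, 211]
  CdoIII CGAGTAGA/8: at [7, 86, 104, 170] ⇒ [15, 94, 112, 178]

Pooled cuts: [15, 18, 28, 35, 41, 57, 67, 74, 94, 99, 112, 127, 138, 149, 178, 182, 191, 198, 211]

Fragments:
  [0,15): 15 bp
  [15,18): 3 bp
  [18,28): 10 bp
  [28,35): 7 bp
  [35,41): 6 bp
  [41,57): 16 bp
  [57,67): 10 bp
  [67,74): 7 bp
  [74,94): 20 bp
  [94,99): 5 bp
  [99,112): 13 bp
  [112,127): 15 bp
  [127,138): 11 bp
  [138,149): 11 bp
  [149,178): 29 bp
  [178,182): 4 bp
  [182,191): 9 bp
  [191,198): 7 bp
  [198,211): 13 bp
  [211,230): 19 bp

[3,4,5,6,7,7,7,9,10,10,11,11,13,13,15,15,16,19,20,29]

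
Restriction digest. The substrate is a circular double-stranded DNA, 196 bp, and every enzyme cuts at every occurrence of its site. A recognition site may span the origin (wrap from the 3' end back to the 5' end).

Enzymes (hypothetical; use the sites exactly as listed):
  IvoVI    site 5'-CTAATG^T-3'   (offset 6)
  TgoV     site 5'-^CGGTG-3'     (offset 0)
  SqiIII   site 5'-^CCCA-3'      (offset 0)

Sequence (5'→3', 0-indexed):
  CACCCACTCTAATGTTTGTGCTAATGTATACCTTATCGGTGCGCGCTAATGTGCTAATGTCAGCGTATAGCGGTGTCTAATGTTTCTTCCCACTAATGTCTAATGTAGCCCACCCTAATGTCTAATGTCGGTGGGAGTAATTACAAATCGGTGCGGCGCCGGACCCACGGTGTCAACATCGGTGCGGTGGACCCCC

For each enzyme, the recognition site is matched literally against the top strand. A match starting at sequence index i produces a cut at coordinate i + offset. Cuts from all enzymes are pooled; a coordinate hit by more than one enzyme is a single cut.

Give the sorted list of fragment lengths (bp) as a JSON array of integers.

Site scan:
  IvoVI CTAATGT/6: at [8, 20, 45, 53, 76, 92, 99, 114, 121] ⇒ [14, 26, 51, 59, 82, 98, 105, 120, 127]
  TgoV CGGTG/0: at [36, 70, 128, 148, 167, 179, 184] ⇒ [36, 70, 128, 148, 167, 179, 184]
  SqiIII CCCA/0: at [2, 88, 108, 163, 194] ⇒ [2, 88, 108, 163, 194]

Pooled cuts: [2, 14, 26, 36, 51, 59, 70, 82, 88, 98, 105, 108, 120, 127, 128, 148, 163, 167, 179, 184, 194]

Fragments:
  2→14: 12 bp
  14→26: 12 bp
  26→36: 10 bp
  36→51: 15 bp
  51→59: 8 bp
  59→70: 11 bp
  70→82: 12 bp
  82→88: 6 bp
  88→98: 10 bp
  98→105: 7 bp
  105→108: 3 bp
  108→120: 12 bp
  120→127: 7 bp
  127→128: 1 bp
  128→148: 20 bp
  148→163: 15 bp
  163→167: 4 bp
  167→179: 12 bp
  179→184: 5 bp
  184→194: 10 bp
  194→2 (wrap): 196-194+2 = 4 bp

[1,3,4,4,5,6,7,7,8,10,10,10,11,12,12,12,12,12,15,15,20]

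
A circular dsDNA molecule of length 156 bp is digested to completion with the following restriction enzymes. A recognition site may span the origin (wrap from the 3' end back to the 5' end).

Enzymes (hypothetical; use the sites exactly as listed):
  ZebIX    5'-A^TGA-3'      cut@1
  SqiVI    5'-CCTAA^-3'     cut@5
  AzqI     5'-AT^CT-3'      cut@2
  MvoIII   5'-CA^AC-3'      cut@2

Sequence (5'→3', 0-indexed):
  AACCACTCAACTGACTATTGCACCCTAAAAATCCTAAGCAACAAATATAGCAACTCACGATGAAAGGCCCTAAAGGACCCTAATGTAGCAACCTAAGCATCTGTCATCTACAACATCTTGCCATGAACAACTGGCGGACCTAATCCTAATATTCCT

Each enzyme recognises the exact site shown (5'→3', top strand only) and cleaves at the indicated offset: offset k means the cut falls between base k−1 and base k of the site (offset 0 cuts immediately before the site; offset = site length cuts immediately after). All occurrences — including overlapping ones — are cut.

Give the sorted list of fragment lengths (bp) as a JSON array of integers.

Site scan:
  ZebIX ATGA/1: at [59, 122] ⇒ [60, 123]
  SqiVI CCTAA/5: at [23, 32, 68, 78, 91, 138, 144, 153] ⇒ [2, 28, 37, 73, 83, 96, 143, 149]
  AzqI ATCT/2: at [98, 105, 114] ⇒ [100, 107, 116]
  MvoIII CAAC/2: at [7, 38, 50, 88, 110, 127] ⇒ [9, 40, 52, 90, 112, 129]

Pooled cuts: [2, 9, 28, 37, 40, 52, 60, 73, 83, 90, 96, 100, 107, 112, 116, 123, 129, 143, 149]

Fragment lengths:
  2→9: 7 bp
  9→28: 19 bp
  28→37: 9 bp
  37→40: 3 bp
  40→52: 12 bp
  52→60: 8 bp
  60→73: 13 bp
  73→83: 10 bp
  83→90: 7 bp
  90→96: 6 bp
  96→100: 4 bp
  100→107: 7 bp
  107→112: 5 bp
  112→116: 4 bp
  116→123: 7 bp
  123→129: 6 bp
  129→143: 14 bp
  143→149: 6 bp
  149→2 (wrap): 156-149+2 = 9 bp

[3,4,4,5,6,6,6,7,7,7,7,8,9,9,10,12,13,14,19]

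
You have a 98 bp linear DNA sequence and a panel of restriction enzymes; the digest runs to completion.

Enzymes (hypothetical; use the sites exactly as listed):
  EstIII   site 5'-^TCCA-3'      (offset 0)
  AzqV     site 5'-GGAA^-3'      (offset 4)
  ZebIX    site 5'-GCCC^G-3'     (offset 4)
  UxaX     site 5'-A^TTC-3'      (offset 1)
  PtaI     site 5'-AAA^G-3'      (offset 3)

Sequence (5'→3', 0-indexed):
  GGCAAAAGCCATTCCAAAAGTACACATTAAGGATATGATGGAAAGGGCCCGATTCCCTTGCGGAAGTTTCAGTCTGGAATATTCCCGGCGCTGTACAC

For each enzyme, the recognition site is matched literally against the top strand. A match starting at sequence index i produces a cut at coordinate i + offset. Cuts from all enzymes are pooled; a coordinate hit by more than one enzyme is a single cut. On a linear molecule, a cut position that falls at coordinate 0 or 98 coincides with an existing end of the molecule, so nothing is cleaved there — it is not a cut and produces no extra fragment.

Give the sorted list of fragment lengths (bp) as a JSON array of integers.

[1,1,2,2,4,6,7,7,13,14,17,24]

Site scan:
  EstIII (TCCA, off=0): starts [12] → cuts [12]
  AzqV (GGAA, off=4): starts [39, 61, 75] → cuts [43, 65, 79]
  ZebIX (GCCCG, off=4): starts [46] → cuts [50]
  UxaX (ATTC, off=1): starts [10, 51, 80] → cuts [11, 52, 81]
  PtaI (AAAG, off=3): starts [4, 16, 41] → cuts [7, 19, 44]

All cut coordinates (distinct, sorted): [7, 11, 12, 19, 43, 44, 50, 52, 65, 79, 81]

Fragment lengths:
  [0,7): 7 bp
  [7,11): 4 bp
  [11,12): 1 bp
  [12,19): 7 bp
  [19,43): 24 bp
  [43,44): 1 bp
  [44,50): 6 bp
  [50,52): 2 bp
  [52,65): 13 bp
  [65,79): 14 bp
  [79,81): 2 bp
  [81,98): 17 bp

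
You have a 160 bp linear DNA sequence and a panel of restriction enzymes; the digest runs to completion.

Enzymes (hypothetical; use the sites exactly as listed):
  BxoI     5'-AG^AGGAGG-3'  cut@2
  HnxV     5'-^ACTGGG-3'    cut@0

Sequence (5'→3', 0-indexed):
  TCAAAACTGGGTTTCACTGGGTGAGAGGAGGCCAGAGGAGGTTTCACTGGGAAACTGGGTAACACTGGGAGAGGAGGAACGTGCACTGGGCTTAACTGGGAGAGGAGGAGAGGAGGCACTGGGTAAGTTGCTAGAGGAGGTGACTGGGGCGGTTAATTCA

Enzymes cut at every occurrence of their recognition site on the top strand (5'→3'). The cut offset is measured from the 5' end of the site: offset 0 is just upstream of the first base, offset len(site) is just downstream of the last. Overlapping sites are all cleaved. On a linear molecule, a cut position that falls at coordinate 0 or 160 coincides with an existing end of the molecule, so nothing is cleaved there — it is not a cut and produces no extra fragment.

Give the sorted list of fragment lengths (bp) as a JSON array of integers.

[5,7,8,8,8,8,8,10,10,10,10,10,10,13,17,18]

Site scan:
  BxoI (AGAGGAGG, off=2): starts [23, 33, 69, 100, 108, 132] → cuts [25, 35, 71, 102, 110, 134]
  HnxV (ACTGGG, off=0): starts [5, 15, 45, 53, 63, 84, 94, 117, 142] → cuts [5, 15, 45, 53, 63, 84, 94, 117, 142]

Pooled cuts: [5, 15, 25, 35, 45, 53, 63, 71, 84, 94, 102, 110, 117, 134, 142]

Fragment lengths:
  [0,5): 5 bp
  [5,15): 10 bp
  [15,25): 10 bp
  [25,35): 10 bp
  [35,45): 10 bp
  [45,53): 8 bp
  [53,63): 10 bp
  [63,71): 8 bp
  [71,84): 13 bp
  [84,94): 10 bp
  [94,102): 8 bp
  [102,110): 8 bp
  [110,117): 7 bp
  [117,134): 17 bp
  [134,142): 8 bp
  [142,160): 18 bp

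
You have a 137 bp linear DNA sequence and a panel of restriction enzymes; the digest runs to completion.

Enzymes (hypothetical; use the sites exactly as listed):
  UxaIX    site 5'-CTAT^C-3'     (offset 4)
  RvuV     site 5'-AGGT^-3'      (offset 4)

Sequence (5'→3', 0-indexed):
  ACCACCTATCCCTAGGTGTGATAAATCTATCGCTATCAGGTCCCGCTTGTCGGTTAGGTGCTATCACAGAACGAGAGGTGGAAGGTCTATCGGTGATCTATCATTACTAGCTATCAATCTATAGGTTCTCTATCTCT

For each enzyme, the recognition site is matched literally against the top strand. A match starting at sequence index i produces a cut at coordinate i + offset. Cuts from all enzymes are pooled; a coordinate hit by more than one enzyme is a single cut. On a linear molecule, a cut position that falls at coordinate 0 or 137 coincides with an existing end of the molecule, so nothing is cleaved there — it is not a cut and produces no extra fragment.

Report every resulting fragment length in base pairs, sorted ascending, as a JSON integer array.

Per-enzyme occurrences:
  UxaIX (CTATC, off=4): starts [5, 26, 32, 60, 86, 97, 110, 129] → cuts [9, 30, 36, 64, 90, 101, 114, 133]
  RvuV (AGGT, off=4): starts [13, 37, 55, 75, 82, 122] → cuts [17, 41, 59, 79, 86, 126]

All cut coordinates (distinct, sorted): [9, 17, 30, 36, 41, 59, 64, 79, 86, 90, 101, 114, 126, 133]

Fragments:
  [0,9): 9 bp
  [9,17): 8 bp
  [17,30): 13 bp
  [30,36): 6 bp
  [36,41): 5 bp
  [41,59): 18 bp
  [59,64): 5 bp
  [64,79): 15 bp
  [79,86): 7 bp
  [86,90): 4 bp
  [90,101): 11 bp
  [101,114): 13 bp
  [114,126): 12 bp
  [126,133): 7 bp
  [133,137): 4 bp

[4,4,5,5,6,7,7,8,9,11,12,13,13,15,18]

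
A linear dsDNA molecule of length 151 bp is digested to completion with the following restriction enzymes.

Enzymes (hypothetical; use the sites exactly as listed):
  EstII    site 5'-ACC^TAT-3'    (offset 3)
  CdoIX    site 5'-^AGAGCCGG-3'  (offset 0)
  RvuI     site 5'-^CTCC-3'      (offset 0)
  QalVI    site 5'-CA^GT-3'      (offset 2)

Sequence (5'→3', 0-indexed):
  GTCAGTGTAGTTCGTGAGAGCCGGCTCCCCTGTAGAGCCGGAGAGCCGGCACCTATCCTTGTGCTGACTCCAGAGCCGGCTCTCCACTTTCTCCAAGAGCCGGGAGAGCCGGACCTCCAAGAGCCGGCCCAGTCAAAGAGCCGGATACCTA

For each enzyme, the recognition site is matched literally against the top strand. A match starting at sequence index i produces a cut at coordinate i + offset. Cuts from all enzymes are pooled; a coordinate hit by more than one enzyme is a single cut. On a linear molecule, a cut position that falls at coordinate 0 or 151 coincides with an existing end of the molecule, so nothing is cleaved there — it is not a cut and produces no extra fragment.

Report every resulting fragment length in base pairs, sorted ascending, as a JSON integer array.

Per-enzyme occurrences:
  EstII ACCTAT/3: at [50] ⇒ [53]
  CdoIX AGAGCCGG/0: at [16, 33, 41, 71, 95, 104, 119, 136] ⇒ [16, 33, 41, 71, 95, 104, 119, 136]
  RvuI CTCC/0: at [24, 67, 81, 90, 114] ⇒ [24, 67, 81, 90, 114]
  QalVI CAGT/2: at [2, 129] ⇒ [4, 131]

Pooled cuts: [4, 16, 24, 33, 41, 53, 67, 71, 81, 90, 95, 104, 114, 119, 131, 136]

Fragment lengths:
  [0,4): 4 bp
  [4,16): 12 bp
  [16,24): 8 bp
  [24,33): 9 bp
  [33,41): 8 bp
  [41,53): 12 bp
  [53,67): 14 bp
  [67,71): 4 bp
  [71,81): 10 bp
  [81,90): 9 bp
  [90,95): 5 bp
  [95,104): 9 bp
  [104,114): 10 bp
  [114,119): 5 bp
  [119,131): 12 bp
  [131,136): 5 bp
  [136,151): 15 bp

[4,4,5,5,5,8,8,9,9,9,10,10,12,12,12,14,15]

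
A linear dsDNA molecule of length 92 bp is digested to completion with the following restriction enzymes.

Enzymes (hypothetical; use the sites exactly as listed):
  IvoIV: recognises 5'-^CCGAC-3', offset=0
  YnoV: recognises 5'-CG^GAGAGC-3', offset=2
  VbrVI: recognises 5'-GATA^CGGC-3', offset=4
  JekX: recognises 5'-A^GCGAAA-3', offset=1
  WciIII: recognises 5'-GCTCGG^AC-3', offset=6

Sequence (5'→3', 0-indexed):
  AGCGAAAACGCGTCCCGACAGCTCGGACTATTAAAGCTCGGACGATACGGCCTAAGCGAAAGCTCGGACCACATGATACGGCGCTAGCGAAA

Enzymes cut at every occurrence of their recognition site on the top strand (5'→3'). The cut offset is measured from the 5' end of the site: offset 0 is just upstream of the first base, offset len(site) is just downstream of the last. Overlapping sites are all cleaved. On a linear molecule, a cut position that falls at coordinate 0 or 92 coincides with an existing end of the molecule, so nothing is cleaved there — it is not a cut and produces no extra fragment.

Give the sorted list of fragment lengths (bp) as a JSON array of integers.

Scan for sites:
  IvoIV (CCGAC, off=0): starts [14] → cuts [14]
  YnoV (CGGAGAGC, off=2): no sites
  VbrVI (GATACGGC, off=4): starts [43, 74] → cuts [47, 78]
  JekX (AGCGAAA, off=1): starts [0, 54, 85] → cuts [1, 55, 86]
  WciIII (GCTCGGAC, off=6): starts [20, 35, 61] → cuts [26, 41, 67]

All cut coordinates (distinct, sorted): [1, 14, 26, 41, 47, 55, 67, 78, 86]

Fragment lengths:
  [0,1): 1 bp
  [1,14): 13 bp
  [14,26): 12 bp
  [26,41): 15 bp
  [41,47): 6 bp
  [47,55): 8 bp
  [55,67): 12 bp
  [67,78): 11 bp
  [78,86): 8 bp
  [86,92): 6 bp

[1,6,6,8,8,11,12,12,13,15]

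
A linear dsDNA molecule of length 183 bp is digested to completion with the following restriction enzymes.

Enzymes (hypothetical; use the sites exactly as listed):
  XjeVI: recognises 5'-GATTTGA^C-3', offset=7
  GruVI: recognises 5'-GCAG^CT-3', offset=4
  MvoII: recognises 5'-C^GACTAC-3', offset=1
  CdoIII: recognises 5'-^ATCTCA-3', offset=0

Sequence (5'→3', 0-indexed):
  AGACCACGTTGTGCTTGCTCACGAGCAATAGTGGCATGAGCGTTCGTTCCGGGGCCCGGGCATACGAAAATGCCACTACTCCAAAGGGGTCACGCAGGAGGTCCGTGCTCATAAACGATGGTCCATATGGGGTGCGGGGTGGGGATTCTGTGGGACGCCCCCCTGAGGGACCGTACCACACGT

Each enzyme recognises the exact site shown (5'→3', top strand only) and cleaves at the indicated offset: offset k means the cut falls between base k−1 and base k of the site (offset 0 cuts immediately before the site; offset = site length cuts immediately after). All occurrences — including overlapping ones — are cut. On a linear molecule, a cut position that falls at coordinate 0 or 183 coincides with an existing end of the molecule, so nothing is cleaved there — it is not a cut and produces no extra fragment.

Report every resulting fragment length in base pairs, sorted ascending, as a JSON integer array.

[183]

Site scan:
  XjeVI (GATTTGAC, off=7): no sites
  GruVI (GCAGCT, off=4): no sites
  MvoII (CGACTAC, off=1): no sites
  CdoIII (ATCTCA, off=0): no sites

All cut coordinates (distinct, sorted): ∅

Fragments:
  no cuts → one linear fragment of 183 bp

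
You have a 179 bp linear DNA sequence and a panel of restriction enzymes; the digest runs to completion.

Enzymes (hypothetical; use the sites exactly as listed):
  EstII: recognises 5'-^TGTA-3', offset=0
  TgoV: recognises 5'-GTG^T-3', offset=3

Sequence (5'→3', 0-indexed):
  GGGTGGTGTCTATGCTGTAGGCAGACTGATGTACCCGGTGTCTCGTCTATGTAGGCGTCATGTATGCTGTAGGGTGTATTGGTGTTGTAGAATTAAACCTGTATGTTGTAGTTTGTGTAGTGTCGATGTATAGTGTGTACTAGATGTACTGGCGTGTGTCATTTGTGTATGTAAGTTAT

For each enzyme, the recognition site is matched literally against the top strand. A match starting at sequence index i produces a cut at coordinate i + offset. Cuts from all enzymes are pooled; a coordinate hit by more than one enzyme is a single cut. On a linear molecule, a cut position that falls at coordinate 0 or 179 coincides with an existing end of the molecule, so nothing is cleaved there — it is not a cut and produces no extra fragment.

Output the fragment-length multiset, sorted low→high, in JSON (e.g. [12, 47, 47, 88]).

Per-enzyme occurrences:
  EstII TGTA/0: at [15, 29, 49, 60, 67, 74, 85, 99, 106, 115, 126, 135, 144, 165, 169] ⇒ [15, 29, 49, 60, 67, 74, 85, 99, 106, 115, 126, 135, 144, 165, 169]
  TgoV GTGT/3: at [5, 37, 73, 81, 114, 119, 132, 134, 153, 155, 164] ⇒ [8, 40, 76, 84, 117, 122, 135, 137, 156, 158, 167]

All cut coordinates (distinct, sorted): [8, 15, 29, 40, 49, 60, 67, 74, 76, 84, 85, 99, 106, 115, 117, 122, 126, 135, 137, 144, 156, 158, 165, 167, 169]

Fragment lengths:
  [0,8): 8 bp
  [8,15): 7 bp
  [15,29): 14 bp
  [29,40): 11 bp
  [40,49): 9 bp
  [49,60): 11 bp
  [60,67): 7 bp
  [67,74): 7 bp
  [74,76): 2 bp
  [76,84): 8 bp
  [84,85): 1 bp
  [85,99): 14 bp
  [99,106): 7 bp
  [106,115): 9 bp
  [115,117): 2 bp
  [117,122): 5 bp
  [122,126): 4 bp
  [126,135): 9 bp
  [135,137): 2 bp
  [137,144): 7 bp
  [144,156): 12 bp
  [156,158): 2 bp
  [158,165): 7 bp
  [165,167): 2 bp
  [167,169): 2 bp
  [169,179): 10 bp

[1,2,2,2,2,2,2,4,5,7,7,7,7,7,7,8,8,9,9,9,10,11,11,12,14,14]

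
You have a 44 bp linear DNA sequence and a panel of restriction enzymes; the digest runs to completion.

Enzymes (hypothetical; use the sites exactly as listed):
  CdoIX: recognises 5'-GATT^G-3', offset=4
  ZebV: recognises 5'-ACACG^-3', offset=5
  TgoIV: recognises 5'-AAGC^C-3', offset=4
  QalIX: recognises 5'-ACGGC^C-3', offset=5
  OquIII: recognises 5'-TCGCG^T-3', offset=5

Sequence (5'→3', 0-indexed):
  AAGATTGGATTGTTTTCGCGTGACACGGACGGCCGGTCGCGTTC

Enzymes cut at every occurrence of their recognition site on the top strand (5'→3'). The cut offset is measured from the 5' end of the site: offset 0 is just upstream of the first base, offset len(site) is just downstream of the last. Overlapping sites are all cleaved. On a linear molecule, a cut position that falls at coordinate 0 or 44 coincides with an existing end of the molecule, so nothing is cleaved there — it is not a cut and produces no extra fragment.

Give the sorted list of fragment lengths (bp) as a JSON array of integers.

[3,5,6,6,7,8,9]

Per-enzyme occurrences:
  CdoIX (GATTG, off=4): starts [2, 7] → cuts [6, 11]
  ZebV (ACACG, off=5): starts [22] → cuts [27]
  TgoIV (AAGCC, off=4): no sites
  QalIX (ACGGCC, off=5): starts [28] → cuts [33]
  OquIII (TCGCGT, off=5): starts [15, 36] → cuts [20, 41]

All cut coordinates (distinct, sorted): [6, 11, 20, 27, 33, 41]

Fragments:
  [0,6): 6 bp
  [6,11): 5 bp
  [11,20): 9 bp
  [20,27): 7 bp
  [27,33): 6 bp
  [33,41): 8 bp
  [41,44): 3 bp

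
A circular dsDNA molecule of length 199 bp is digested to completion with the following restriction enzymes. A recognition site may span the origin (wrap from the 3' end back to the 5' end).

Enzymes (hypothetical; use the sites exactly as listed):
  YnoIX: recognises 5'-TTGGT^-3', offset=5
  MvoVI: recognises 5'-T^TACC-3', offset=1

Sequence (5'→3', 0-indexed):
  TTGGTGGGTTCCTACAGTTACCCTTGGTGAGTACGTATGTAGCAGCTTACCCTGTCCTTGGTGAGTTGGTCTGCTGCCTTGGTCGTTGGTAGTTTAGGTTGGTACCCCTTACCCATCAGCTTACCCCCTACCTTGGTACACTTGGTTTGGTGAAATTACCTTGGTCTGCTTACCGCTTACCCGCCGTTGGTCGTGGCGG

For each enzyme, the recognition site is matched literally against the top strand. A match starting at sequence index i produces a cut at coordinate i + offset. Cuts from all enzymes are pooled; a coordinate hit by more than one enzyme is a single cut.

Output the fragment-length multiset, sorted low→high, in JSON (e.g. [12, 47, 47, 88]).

Per-enzyme occurrences:
  YnoIX (TTGGT, off=5): starts [0, 23, 57, 65, 78, 85, 98, 132, 141, 146, 160, 186] → cuts [5, 28, 62, 70, 83, 90, 103, 137, 146, 151, 165, 191]
  MvoVI (TTACC, off=1): starts [17, 46, 108, 120, 155, 169, 176] → cuts [18, 47, 109, 121, 156, 170, 177]

Pooled cuts: [5, 18, 28, 47, 62, 70, 83, 90, 103, 109, 121, 137, 146, 151, 156, 165, 170, 177, 191]

Fragments:
  5→18: 13 bp
  18→28: 10 bp
  28→47: 19 bp
  47→62: 15 bp
  62→70: 8 bp
  70→83: 13 bp
  83→90: 7 bp
  90→103: 13 bp
  103→109: 6 bp
  109→121: 12 bp
  121→137: 16 bp
  137→146: 9 bp
  146→151: 5 bp
  151→156: 5 bp
  156→165: 9 bp
  165→170: 5 bp
  170→177: 7 bp
  177→191: 14 bp
  191→5 (wrap): 199-191+5 = 13 bp

[5,5,5,6,7,7,8,9,9,10,12,13,13,13,13,14,15,16,19]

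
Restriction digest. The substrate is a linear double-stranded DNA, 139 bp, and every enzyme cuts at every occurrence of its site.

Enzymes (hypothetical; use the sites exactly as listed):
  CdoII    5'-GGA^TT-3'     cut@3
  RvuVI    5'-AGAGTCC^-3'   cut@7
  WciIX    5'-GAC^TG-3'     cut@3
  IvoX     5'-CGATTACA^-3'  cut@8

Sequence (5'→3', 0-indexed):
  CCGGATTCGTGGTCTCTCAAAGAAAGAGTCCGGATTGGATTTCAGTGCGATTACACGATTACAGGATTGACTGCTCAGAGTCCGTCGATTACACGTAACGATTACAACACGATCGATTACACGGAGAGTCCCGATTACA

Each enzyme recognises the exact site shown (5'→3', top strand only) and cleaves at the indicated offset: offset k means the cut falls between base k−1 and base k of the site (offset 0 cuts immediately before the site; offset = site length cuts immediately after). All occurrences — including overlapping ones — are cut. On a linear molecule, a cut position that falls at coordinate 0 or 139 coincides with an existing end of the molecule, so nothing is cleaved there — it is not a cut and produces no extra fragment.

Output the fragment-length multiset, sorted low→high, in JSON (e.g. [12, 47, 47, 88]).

Scan for sites:
  CdoII (GGATT, off=3): starts [2, 31, 36, 63] → cuts [5, 34, 39, 66]
  RvuVI (AGAGTCC, off=7): starts [24, 76, 124] → cuts [31, 83, 131]
  WciIX (GACTG, off=3): starts [68] → cuts [71]
  IvoX (CGATTACA, off=8): starts [47, 55, 85, 98, 113, 131] → cuts [55, 63, 93, 106, 121] (position 139 is a terminus of the linear molecule — no cut)

Pooled cuts: [5, 31, 34, 39, 55, 63, 66, 71, 83, 93, 106, 121, 131]

Fragment lengths:
  [0,5): 5 bp
  [5,31): 26 bp
  [31,34): 3 bp
  [34,39): 5 bp
  [39,55): 16 bp
  [55,63): 8 bp
  [63,66): 3 bp
  [66,71): 5 bp
  [71,83): 12 bp
  [83,93): 10 bp
  [93,106): 13 bp
  [106,121): 15 bp
  [121,131): 10 bp
  [131,139): 8 bp

[3,3,5,5,5,8,8,10,10,12,13,15,16,26]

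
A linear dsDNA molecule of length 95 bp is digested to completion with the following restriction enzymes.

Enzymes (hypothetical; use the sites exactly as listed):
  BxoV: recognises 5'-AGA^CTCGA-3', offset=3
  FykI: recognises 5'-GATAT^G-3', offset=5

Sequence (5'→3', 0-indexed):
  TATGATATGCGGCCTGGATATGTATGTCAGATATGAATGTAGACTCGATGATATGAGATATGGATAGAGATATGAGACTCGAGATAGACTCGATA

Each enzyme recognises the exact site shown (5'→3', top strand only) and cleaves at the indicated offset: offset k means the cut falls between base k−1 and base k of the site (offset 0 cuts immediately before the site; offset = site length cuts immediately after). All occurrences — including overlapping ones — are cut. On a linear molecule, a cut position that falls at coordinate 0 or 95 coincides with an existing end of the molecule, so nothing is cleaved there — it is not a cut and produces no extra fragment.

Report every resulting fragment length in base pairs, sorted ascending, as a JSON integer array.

Per-enzyme occurrences:
  BxoV (AGACTCGA, off=3): starts [40, 74, 85] → cuts [43, 77, 88]
  FykI (GATATG, off=5): starts [3, 16, 29, 49, 56, 68] → cuts [8, 21, 34, 54, 61, 73]

Pooled cuts: [8, 21, 34, 43, 54, 61, 73, 77, 88]

Fragment lengths:
  [0,8): 8 bp
  [8,21): 13 bp
  [21,34): 13 bp
  [34,43): 9 bp
  [43,54): 11 bp
  [54,61): 7 bp
  [61,73): 12 bp
  [73,77): 4 bp
  [77,88): 11 bp
  [88,95): 7 bp

[4,7,7,8,9,11,11,12,13,13]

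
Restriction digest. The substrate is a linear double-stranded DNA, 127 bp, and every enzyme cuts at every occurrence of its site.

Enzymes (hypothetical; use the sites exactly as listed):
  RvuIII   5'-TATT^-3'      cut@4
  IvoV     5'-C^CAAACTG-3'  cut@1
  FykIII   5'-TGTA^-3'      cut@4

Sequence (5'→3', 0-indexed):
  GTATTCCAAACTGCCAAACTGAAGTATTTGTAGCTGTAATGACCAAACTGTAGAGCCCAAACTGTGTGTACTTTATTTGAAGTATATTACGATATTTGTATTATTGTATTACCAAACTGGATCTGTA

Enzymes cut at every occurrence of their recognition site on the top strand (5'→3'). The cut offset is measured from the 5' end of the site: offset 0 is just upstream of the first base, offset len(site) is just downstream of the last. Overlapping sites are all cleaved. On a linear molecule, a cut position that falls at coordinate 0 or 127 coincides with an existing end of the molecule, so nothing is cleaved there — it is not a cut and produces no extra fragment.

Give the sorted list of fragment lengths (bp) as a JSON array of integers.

Per-enzyme occurrences:
  RvuIII TATT/4: at [1, 24, 73, 84, 92, 98, 101, 106] ⇒ [5, 28, 77, 88, 96, 102, 105, 110]
  IvoV CCAAACTG/1: at [5, 13, 42, 56, 111] ⇒ [6, 14, 43, 57, 112]
  FykIII TGTA/4: at [28, 34, 48, 66, 96, 104, 123] ⇒ [32, 38, 52, 70, 100, 108] (position 127 is a terminus of the linear molecule — no cut)

All cut coordinates (distinct, sorted): [5, 6, 14, 28, 32, 38, 43, 52, 57, 70, 77, 88, 96, 100, 102, 105, 108, 110, 112]

Fragments:
  [0,5): 5 bp
  [5,6): 1 bp
  [6,14): 8 bp
  [14,28): 14 bp
  [28,32): 4 bp
  [32,38): 6 bp
  [38,43): 5 bp
  [43,52): 9 bp
  [52,57): 5 bp
  [57,70): 13 bp
  [70,77): 7 bp
  [77,88): 11 bp
  [88,96): 8 bp
  [96,100): 4 bp
  [100,102): 2 bp
  [102,105): 3 bp
  [105,108): 3 bp
  [108,110): 2 bp
  [110,112): 2 bp
  [112,127): 15 bp

[1,2,2,2,3,3,4,4,5,5,5,6,7,8,8,9,11,13,14,15]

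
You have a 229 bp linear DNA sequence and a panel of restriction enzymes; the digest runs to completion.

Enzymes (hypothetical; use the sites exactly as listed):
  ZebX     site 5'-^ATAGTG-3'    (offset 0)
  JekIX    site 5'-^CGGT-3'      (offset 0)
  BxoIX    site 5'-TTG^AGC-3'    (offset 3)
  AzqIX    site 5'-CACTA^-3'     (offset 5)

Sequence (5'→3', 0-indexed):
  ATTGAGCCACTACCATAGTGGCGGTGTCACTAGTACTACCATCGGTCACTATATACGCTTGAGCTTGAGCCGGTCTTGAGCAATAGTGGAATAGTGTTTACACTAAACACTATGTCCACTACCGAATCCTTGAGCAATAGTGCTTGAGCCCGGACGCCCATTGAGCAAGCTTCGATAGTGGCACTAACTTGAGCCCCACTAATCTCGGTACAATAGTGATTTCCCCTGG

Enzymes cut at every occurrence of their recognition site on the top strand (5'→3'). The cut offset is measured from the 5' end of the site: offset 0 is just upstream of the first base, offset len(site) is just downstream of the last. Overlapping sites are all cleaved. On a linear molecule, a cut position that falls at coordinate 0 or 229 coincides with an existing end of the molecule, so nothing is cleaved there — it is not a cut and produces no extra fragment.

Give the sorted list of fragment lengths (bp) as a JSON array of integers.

Site scan:
  ZebX ATAGTG/0: at [14, 82, 90, 136, 174, 212] ⇒ [14, 82, 90, 136, 174, 212]
  JekIX CGGT/0: at [21, 42, 70, 205] ⇒ [21, 42, 70, 205]
  BxoIX TTGAGC/3: at [1, 58, 64, 75, 129, 143, 160, 188] ⇒ [4, 61, 67, 78, 132, 146, 163, 191]
  AzqIX CACTA/5: at [7, 27, 46, 100, 107, 116, 181, 196] ⇒ [12, 32, 51, 105, 112, 121, 186, 201]

Pooled cuts: [4, 12, 14, 21, 32, 42, 51, 61, 67, 70, 78, 82, 90, 105, 112, 121, 132, 136, 146, 163, 174, 186, 191, 201, 205, 212]

Fragment lengths:
  [0,4): 4 bp
  [4,12): 8 bp
  [12,14): 2 bp
  [14,21): 7 bp
  [21,32): 11 bp
  [32,42): 10 bp
  [42,51): 9 bp
  [51,61): 10 bp
  [61,67): 6 bp
  [67,70): 3 bp
  [70,78): 8 bp
  [78,82): 4 bp
  [82,90): 8 bp
  [90,105): 15 bp
  [105,112): 7 bp
  [112,121): 9 bp
  [121,132): 11 bp
  [132,136): 4 bp
  [136,146): 10 bp
  [146,163): 17 bp
  [163,174): 11 bp
  [174,186): 12 bp
  [186,191): 5 bp
  [191,201): 10 bp
  [201,205): 4 bp
  [205,212): 7 bp
  [212,229): 17 bp

[2,3,4,4,4,4,5,6,7,7,7,8,8,8,9,9,10,10,10,10,11,11,11,12,15,17,17]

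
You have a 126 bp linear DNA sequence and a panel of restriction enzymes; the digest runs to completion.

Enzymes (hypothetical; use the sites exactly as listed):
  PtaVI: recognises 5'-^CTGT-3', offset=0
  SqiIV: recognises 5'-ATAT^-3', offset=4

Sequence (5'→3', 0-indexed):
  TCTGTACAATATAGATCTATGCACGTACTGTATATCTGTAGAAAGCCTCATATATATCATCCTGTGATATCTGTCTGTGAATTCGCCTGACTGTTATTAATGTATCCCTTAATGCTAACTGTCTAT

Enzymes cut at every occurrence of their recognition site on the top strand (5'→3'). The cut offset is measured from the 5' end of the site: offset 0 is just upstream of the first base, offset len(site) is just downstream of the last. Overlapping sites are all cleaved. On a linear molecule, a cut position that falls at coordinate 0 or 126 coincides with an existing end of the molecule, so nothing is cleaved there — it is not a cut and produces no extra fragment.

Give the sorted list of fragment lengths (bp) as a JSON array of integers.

[1,2,2,4,4,8,8,9,11,15,16,18,28]

Per-enzyme occurrences:
  PtaVI CTGT/0: at [1, 27, 35, 61, 70, 74, 90, 118] ⇒ [1, 27, 35, 61, 70, 74, 90, 118]
  SqiIV ATAT/4: at [8, 31, 49, 51, 53, 66] ⇒ [12, 35, 53, 55, 57, 70]

All cut coordinates (distinct, sorted): [1, 12, 27, 35, 53, 55, 57, 61, 70, 74, 90, 118]

Fragment lengths:
  [0,1): 1 bp
  [1,12): 11 bp
  [12,27): 15 bp
  [27,35): 8 bp
  [35,53): 18 bp
  [53,55): 2 bp
  [55,57): 2 bp
  [57,61): 4 bp
  [61,70): 9 bp
  [70,74): 4 bp
  [74,90): 16 bp
  [90,118): 28 bp
  [118,126): 8 bp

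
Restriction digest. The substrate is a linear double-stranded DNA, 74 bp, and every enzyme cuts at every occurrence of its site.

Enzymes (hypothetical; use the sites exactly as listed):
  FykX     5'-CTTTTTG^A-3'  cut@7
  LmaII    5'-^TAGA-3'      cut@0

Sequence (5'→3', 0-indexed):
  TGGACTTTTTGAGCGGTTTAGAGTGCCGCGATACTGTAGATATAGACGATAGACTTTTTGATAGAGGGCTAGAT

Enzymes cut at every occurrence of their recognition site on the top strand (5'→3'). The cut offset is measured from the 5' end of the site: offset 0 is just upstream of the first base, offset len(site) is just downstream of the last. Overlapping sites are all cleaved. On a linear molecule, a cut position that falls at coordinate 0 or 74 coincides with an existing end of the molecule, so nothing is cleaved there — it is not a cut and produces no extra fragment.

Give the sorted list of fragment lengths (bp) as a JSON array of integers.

[1,5,6,7,7,8,11,11,18]

Site scan:
  FykX (CTTTTTGA, off=7): starts [4, 53] → cuts [11, 60]
  LmaII (TAGA, off=0): starts [18, 36, 42, 49, 61, 69] → cuts [18, 36, 42, 49, 61, 69]

All cut coordinates (distinct, sorted): [11, 18, 36, 42, 49, 60, 61, 69]

Fragment lengths:
  [0,11): 11 bp
  [11,18): 7 bp
  [18,36): 18 bp
  [36,42): 6 bp
  [42,49): 7 bp
  [49,60): 11 bp
  [60,61): 1 bp
  [61,69): 8 bp
  [69,74): 5 bp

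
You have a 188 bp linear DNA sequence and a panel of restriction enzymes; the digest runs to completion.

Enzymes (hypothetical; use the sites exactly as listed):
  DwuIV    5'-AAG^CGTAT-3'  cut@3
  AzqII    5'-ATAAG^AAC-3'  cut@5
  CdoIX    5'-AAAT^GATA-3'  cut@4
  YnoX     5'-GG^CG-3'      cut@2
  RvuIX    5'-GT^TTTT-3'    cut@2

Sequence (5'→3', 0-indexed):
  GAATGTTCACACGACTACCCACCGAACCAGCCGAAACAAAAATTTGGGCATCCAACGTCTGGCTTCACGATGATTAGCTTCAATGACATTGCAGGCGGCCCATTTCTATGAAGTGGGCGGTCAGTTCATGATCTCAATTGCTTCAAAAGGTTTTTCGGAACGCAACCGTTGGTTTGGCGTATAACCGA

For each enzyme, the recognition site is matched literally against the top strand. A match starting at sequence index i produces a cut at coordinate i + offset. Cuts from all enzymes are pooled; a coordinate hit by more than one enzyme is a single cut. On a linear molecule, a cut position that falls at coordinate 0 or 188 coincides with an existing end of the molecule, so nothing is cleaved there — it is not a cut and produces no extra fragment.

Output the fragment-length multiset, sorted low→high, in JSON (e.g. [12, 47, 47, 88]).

Scan for sites:
  DwuIV (AAGCGTAT, off=3): no sites
  AzqII (ATAAGAAC, off=5): no sites
  CdoIX (AAATGATA, off=4): no sites
  YnoX GGCG/2: at [93, 115, 175] ⇒ [95, 117, 177]
  RvuIX GTTTTT/2: at [149] ⇒ [151]

All cut coordinates (distinct, sorted): [95, 117, 151, 177]

Fragment lengths:
  [0,95): 95 bp
  [95,117): 22 bp
  [117,151): 34 bp
  [151,177): 26 bp
  [177,188): 11 bp

[11,22,26,34,95]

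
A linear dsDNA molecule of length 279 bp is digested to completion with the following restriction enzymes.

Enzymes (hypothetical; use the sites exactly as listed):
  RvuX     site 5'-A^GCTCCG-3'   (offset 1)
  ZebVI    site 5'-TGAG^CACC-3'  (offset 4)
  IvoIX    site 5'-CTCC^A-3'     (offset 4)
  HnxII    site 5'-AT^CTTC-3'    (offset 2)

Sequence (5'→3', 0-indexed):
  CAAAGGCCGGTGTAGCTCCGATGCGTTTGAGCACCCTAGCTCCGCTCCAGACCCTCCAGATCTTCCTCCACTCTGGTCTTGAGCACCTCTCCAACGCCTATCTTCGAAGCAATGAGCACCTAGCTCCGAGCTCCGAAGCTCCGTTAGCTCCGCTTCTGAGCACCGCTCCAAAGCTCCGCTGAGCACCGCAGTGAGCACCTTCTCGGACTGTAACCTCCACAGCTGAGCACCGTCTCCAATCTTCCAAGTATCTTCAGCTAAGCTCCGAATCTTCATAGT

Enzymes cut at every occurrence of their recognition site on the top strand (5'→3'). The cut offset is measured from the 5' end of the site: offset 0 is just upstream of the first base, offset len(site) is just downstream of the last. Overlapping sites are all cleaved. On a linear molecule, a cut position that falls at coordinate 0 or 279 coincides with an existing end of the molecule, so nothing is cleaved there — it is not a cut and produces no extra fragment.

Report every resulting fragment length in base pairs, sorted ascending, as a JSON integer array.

Per-enzyme occurrences:
  RvuX AGCTCCG/1: at [13, 37, 121, 128, 136, 145, 171, 260] ⇒ [14, 38, 122, 129, 137, 146, 172, 261]
  ZebVI TGAGCACC/4: at [27, 79, 112, 156, 179, 191, 223] ⇒ [31, 83, 116, 160, 183, 195, 227]
  IvoIX CTCCA/4: at [44, 53, 65, 88, 165, 214, 233] ⇒ [48, 57, 69, 92, 169, 218, 237]
  HnxII ATCTTC/2: at [59, 99, 238, 249, 268] ⇒ [61, 101, 240, 251, 270]

All cut coordinates (distinct, sorted): [14, 31, 38, 48, 57, 61, 69, 83, 92, 101, 116, 122, 129, 137, 146, 160, 169, 172, 183, 195, 218, 227, 237, 240, 251, 261, 270]

Fragment lengths:
  [0,14): 14 bp
  [14,31): 17 bp
  [31,38): 7 bp
  [38,48): 10 bp
  [48,57): 9 bp
  [57,61): 4 bp
  [61,69): 8 bp
  [69,83): 14 bp
  [83,92): 9 bp
  [92,101): 9 bp
  [101,116): 15 bp
  [116,122): 6 bp
  [122,129): 7 bp
  [129,137): 8 bp
  [137,146): 9 bp
  [146,160): 14 bp
  [160,169): 9 bp
  [169,172): 3 bp
  [172,183): 11 bp
  [183,195): 12 bp
  [195,218): 23 bp
  [218,227): 9 bp
  [227,237): 10 bp
  [237,240): 3 bp
  [240,251): 11 bp
  [251,261): 10 bp
  [261,270): 9 bp
  [270,279): 9 bp

[3,3,4,6,7,7,8,8,9,9,9,9,9,9,9,9,10,10,10,11,11,12,14,14,14,15,17,23]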